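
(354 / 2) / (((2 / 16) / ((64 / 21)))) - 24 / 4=30166 / 7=4309.43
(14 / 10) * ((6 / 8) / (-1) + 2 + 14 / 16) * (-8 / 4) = -5.95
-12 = -12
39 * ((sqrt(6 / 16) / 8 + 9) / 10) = 39 * sqrt(6) / 320 + 351 / 10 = 35.40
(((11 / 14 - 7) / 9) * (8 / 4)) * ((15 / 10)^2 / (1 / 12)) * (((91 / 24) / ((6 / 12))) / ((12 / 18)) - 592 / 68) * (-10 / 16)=473715 / 7616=62.20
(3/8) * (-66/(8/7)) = -693/32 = -21.66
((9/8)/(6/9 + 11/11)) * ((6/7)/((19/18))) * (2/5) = 729/3325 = 0.22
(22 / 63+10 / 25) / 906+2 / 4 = 142931 / 285390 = 0.50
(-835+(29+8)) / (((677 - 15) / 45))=-17955 / 331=-54.24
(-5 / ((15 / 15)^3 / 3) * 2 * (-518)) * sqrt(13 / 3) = 5180 * sqrt(39) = 32349.09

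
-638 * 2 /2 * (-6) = 3828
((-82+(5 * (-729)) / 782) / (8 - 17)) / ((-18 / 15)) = -338845 / 42228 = -8.02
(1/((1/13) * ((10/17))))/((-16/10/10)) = -1105/8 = -138.12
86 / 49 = 1.76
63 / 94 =0.67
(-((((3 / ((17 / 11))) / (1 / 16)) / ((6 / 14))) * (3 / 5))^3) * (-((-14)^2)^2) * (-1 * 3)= -5818744463228928 / 614125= -9474853593.70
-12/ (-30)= 2/ 5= 0.40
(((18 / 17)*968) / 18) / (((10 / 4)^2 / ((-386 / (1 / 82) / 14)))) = -61278272 / 2975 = -20597.74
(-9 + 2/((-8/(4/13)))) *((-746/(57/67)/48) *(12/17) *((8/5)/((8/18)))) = 8846814/20995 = 421.38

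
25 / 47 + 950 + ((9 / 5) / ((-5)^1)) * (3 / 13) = 14518106 / 15275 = 950.45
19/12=1.58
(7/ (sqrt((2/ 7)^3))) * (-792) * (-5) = 48510 * sqrt(14) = 181507.80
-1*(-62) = 62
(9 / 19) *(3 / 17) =27 / 323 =0.08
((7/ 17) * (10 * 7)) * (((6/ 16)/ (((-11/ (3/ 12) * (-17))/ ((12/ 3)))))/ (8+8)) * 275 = 0.99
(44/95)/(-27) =-44/2565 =-0.02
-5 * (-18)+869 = 959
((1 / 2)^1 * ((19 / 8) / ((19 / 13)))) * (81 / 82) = 1053 / 1312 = 0.80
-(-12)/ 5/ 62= 6/ 155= 0.04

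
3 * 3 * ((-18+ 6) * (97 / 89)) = -10476 / 89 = -117.71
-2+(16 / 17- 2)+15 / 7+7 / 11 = -366 / 1309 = -0.28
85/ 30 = 2.83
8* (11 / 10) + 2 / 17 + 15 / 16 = 13403 / 1360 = 9.86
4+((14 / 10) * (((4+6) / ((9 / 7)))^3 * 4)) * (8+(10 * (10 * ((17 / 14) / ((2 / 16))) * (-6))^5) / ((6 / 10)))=-15074383233023892414788 / 5103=-2954023757206328123.61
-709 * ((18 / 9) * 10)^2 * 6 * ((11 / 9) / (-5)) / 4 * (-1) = -311960 / 3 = -103986.67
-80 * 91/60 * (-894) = 108472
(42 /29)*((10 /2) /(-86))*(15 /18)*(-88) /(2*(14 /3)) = 825 /1247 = 0.66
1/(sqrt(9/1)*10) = 1/30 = 0.03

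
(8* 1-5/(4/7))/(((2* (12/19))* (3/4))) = -19/24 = -0.79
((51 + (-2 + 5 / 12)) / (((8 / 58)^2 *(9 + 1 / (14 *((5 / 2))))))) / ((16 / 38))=331644145 / 485376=683.27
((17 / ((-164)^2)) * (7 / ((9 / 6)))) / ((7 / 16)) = 34 / 5043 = 0.01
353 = 353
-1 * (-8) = 8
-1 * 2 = -2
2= 2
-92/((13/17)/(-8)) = 962.46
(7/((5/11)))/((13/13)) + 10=127/5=25.40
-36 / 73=-0.49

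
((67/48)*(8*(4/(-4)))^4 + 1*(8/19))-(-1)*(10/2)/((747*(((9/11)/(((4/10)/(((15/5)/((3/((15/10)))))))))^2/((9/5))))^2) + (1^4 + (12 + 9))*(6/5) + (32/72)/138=28718982401892971702/4999685657540625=5744.16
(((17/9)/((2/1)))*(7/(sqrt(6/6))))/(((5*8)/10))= 119/72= 1.65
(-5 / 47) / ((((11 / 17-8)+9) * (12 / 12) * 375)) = -17 / 98700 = -0.00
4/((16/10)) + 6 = 17/2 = 8.50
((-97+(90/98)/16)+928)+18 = 665661/784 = 849.06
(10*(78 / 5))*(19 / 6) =494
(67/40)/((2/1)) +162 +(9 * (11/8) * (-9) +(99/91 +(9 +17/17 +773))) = 6082807/7280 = 835.55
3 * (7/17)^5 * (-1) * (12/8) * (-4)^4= -13.64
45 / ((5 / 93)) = 837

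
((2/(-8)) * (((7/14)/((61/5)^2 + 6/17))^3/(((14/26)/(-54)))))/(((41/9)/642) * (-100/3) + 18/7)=233530012828125/577785414129547788928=0.00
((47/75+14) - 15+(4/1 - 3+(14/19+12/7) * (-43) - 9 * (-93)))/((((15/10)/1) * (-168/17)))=-31041898/628425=-49.40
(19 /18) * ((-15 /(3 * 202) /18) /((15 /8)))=-19 /24543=-0.00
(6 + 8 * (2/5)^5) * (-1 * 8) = -152048/3125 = -48.66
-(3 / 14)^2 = -9 / 196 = -0.05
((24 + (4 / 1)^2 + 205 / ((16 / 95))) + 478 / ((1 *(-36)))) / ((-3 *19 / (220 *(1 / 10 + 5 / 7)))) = -281479 / 72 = -3909.43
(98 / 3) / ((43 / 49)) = 37.22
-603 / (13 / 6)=-3618 / 13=-278.31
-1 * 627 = -627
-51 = -51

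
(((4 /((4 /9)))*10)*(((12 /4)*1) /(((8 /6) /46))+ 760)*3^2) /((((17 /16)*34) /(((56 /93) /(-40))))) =-2611224 /8959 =-291.46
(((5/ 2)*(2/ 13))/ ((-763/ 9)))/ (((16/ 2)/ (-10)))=225/ 39676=0.01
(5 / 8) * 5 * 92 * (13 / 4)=7475 / 8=934.38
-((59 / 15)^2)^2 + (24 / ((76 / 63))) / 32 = -3674109619 / 15390000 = -238.73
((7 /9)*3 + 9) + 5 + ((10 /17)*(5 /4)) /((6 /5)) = 3457 /204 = 16.95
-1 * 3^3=-27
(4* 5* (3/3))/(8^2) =0.31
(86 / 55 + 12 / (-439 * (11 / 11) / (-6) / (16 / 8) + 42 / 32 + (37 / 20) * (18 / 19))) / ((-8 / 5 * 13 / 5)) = -46395355 / 103415884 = -0.45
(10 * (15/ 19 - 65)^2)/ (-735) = -2976800/ 53067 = -56.10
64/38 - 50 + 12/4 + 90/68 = -28419/646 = -43.99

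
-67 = -67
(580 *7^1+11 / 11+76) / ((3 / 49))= 67571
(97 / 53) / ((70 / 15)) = 291 / 742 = 0.39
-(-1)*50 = 50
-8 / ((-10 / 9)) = 36 / 5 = 7.20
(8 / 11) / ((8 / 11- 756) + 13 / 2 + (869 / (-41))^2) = -26896 / 11077571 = -0.00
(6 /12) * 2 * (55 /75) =11 /15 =0.73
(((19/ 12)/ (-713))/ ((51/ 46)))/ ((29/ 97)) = -1843/ 275094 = -0.01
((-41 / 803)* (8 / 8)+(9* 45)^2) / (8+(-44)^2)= 65856017 / 780516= 84.37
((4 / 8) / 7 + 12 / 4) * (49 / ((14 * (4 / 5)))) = 13.44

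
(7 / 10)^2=49 / 100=0.49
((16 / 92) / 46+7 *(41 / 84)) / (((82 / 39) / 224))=7903532 / 21689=364.40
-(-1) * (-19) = -19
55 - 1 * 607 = -552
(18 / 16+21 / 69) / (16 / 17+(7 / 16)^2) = 143072 / 113367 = 1.26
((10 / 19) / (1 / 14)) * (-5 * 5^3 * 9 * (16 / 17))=-12600000 / 323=-39009.29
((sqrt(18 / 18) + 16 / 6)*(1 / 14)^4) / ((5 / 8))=11 / 72030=0.00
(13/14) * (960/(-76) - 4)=-2054/133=-15.44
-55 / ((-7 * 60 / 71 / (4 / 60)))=781 / 1260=0.62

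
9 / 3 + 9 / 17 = 60 / 17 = 3.53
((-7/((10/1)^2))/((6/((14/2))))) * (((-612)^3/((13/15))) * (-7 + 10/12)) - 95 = -8657871643/65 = -133198025.28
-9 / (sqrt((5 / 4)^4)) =-144 / 25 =-5.76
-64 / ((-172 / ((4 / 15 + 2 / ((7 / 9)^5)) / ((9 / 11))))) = 323610848 / 97564635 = 3.32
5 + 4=9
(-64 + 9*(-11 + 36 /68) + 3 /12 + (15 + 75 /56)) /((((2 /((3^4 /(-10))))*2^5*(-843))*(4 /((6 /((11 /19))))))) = -207529533 /3766568960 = -0.06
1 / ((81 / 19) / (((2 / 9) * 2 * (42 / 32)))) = 133 / 972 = 0.14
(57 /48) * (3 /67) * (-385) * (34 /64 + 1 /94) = -17885175 /1612288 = -11.09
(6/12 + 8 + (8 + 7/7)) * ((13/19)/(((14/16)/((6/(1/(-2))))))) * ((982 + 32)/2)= -1581840/19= -83254.74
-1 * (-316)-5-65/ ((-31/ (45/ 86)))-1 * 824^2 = -1809317965/ 2666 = -678663.90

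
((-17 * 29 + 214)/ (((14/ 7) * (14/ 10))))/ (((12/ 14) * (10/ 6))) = -279/ 4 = -69.75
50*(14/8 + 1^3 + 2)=475/2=237.50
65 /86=0.76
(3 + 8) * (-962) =-10582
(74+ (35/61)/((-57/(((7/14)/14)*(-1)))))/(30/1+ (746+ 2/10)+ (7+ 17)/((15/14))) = 5145985/55534644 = 0.09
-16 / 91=-0.18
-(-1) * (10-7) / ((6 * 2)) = 1 / 4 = 0.25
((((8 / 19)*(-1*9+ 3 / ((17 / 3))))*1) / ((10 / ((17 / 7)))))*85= -9792 / 133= -73.62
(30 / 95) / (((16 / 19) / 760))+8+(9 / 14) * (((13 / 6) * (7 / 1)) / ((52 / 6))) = 294.12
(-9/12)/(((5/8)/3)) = -18/5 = -3.60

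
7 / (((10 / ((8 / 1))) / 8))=224 / 5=44.80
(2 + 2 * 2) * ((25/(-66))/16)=-25/176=-0.14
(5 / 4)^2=25 / 16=1.56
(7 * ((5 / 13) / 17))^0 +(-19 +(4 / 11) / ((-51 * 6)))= -18.00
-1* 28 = -28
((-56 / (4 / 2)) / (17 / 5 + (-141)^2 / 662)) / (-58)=46340 / 3209111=0.01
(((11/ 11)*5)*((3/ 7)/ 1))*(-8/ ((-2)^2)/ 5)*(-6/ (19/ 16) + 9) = -450/ 133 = -3.38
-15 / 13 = -1.15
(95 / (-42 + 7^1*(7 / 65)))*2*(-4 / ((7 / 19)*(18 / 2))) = 938600 / 168903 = 5.56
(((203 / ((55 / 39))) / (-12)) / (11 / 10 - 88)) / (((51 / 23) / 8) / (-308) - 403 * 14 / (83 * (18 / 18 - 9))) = 564239312 / 34728450955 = 0.02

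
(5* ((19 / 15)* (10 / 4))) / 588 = 95 / 3528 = 0.03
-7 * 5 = -35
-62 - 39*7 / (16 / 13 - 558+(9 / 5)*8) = -2168003 / 35254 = -61.50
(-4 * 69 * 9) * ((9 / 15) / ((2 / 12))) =-44712 / 5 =-8942.40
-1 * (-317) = 317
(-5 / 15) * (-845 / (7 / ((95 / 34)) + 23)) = 80275 / 7269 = 11.04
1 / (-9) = -1 / 9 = -0.11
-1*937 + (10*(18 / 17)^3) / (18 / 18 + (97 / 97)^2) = -4574321 / 4913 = -931.06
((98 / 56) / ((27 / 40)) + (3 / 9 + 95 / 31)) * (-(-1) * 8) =40112 / 837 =47.92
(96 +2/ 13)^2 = 1562500/ 169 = 9245.56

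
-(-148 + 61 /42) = 6155 /42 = 146.55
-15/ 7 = -2.14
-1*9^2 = -81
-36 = -36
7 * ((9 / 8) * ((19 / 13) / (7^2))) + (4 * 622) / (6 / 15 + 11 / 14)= 126802673 / 60424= 2098.55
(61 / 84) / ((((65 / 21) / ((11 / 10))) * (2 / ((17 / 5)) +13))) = 1037 / 54600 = 0.02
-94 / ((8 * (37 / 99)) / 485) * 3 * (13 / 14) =-88011495 / 2072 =-42476.59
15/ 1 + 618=633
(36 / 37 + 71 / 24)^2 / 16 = 12187081 / 12616704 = 0.97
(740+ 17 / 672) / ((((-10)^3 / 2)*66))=-497297 / 22176000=-0.02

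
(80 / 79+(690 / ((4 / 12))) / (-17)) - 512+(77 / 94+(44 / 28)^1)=-557046649 / 883694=-630.36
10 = 10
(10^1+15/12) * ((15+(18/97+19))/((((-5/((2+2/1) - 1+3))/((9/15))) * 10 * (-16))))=67149/38800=1.73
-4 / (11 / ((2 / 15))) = -8 / 165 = -0.05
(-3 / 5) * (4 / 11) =-12 / 55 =-0.22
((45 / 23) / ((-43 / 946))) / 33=-30 / 23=-1.30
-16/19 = -0.84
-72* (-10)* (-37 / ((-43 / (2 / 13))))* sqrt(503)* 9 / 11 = 479520* sqrt(503) / 6149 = 1748.99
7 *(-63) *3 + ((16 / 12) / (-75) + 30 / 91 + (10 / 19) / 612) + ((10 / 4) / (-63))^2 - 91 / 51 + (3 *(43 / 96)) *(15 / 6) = -35227849893079 / 26665329600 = -1321.11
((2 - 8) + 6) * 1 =0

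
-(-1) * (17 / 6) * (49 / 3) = 833 / 18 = 46.28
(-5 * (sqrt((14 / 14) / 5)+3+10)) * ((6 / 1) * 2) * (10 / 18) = -1300 / 3 - 20 * sqrt(5) / 3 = -448.24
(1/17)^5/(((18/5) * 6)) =5/153344556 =0.00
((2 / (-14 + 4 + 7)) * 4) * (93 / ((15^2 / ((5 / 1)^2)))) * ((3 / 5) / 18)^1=-124 / 135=-0.92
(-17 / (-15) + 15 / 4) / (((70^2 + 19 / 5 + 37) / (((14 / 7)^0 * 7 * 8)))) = 2051 / 37056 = 0.06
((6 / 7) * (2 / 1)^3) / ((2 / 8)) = 192 / 7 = 27.43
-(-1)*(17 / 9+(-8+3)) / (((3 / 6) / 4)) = -224 / 9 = -24.89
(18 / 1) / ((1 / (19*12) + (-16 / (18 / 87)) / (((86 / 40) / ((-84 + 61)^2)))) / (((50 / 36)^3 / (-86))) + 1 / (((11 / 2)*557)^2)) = 100302532171875 / 3403448431963410548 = 0.00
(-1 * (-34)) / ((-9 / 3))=-34 / 3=-11.33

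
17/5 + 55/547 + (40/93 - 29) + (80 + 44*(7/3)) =13361889/84785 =157.60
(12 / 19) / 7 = 12 / 133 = 0.09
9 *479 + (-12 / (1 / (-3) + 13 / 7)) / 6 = 68955 / 16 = 4309.69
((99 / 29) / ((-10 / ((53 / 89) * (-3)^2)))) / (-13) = 47223 / 335530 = 0.14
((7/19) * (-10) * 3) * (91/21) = -910/19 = -47.89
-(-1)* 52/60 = 13/15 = 0.87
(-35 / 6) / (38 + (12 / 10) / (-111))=-925 / 6024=-0.15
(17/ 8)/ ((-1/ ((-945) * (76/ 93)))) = 101745/ 62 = 1641.05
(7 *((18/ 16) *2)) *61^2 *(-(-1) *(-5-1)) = -351634.50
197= 197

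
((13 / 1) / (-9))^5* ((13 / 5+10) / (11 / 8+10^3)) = -0.08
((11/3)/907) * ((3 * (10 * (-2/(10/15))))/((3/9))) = -990/907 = -1.09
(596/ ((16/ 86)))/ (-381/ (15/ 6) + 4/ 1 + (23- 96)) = -32035/ 2214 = -14.47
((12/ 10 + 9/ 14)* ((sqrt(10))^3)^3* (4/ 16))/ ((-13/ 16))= -516000* sqrt(10)/ 91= -17931.16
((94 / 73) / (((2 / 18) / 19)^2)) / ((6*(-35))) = -458109 / 2555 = -179.30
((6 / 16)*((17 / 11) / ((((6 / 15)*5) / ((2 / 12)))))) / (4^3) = 17 / 22528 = 0.00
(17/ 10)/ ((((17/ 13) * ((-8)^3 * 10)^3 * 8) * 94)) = -13/ 1009317314560000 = -0.00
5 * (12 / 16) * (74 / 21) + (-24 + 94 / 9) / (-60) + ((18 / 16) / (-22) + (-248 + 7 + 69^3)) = 54599760631 / 166320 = 328281.39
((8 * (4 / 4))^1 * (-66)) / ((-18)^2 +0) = -44 / 27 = -1.63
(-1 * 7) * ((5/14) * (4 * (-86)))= 860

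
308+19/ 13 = 4023/ 13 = 309.46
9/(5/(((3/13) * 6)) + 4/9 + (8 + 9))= 162/379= 0.43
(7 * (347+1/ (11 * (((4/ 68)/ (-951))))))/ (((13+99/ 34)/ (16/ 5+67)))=-206338860/ 5951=-34672.97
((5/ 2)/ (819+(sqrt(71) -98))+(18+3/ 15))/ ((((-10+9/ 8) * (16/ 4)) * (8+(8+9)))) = -18923233/ 922591750+sqrt(71)/ 184518350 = -0.02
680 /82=8.29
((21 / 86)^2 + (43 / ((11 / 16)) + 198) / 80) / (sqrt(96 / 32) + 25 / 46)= -310284605 / 465600388 + 1427309183 *sqrt(3) / 1164000970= 1.46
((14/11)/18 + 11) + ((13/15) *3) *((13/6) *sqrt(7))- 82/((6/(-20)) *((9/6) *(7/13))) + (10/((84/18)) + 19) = 385.53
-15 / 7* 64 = -960 / 7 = -137.14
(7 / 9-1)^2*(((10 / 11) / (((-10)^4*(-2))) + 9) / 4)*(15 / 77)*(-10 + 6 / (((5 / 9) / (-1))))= -2573987 / 5717250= -0.45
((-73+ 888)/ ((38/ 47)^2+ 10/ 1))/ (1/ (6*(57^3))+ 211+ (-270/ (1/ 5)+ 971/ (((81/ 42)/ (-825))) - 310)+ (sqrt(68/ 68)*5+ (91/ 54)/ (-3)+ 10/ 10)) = -111136479885/ 605540531711906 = -0.00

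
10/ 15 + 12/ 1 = 38/ 3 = 12.67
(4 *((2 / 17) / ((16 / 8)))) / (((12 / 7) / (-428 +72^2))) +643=66085 / 51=1295.78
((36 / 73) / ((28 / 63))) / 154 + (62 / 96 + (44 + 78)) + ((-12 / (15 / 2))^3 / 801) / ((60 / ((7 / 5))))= 82835261826719 / 675363150000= 122.65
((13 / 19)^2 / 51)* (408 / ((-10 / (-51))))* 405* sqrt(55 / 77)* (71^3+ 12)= 999520021188* sqrt(35) / 2527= 2340023818.82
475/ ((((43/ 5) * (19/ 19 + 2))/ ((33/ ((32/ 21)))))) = 548625/ 1376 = 398.71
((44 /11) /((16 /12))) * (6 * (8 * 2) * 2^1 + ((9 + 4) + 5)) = 630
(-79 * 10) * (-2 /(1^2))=1580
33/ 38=0.87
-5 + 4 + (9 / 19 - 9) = -181 / 19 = -9.53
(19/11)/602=19/6622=0.00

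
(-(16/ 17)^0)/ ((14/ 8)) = -4/ 7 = -0.57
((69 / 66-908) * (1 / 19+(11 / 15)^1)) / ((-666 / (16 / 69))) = 662144 / 2667885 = 0.25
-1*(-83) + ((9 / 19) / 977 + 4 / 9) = 83.44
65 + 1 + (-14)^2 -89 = 173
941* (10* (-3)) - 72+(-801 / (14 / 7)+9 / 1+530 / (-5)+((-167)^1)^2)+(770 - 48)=-377 / 2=-188.50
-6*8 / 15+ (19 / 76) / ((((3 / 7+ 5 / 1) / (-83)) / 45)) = -133157 / 760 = -175.21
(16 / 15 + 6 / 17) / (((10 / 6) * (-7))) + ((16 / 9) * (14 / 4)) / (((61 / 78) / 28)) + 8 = 230.65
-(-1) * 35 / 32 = 1.09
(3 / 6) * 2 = 1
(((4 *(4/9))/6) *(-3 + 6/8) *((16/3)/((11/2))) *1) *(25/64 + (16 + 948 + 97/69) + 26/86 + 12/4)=-184020223/293733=-626.49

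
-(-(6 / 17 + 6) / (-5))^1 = -1.27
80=80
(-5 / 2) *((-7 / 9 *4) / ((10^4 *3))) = 7 / 27000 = 0.00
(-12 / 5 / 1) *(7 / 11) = -84 / 55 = -1.53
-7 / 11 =-0.64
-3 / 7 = -0.43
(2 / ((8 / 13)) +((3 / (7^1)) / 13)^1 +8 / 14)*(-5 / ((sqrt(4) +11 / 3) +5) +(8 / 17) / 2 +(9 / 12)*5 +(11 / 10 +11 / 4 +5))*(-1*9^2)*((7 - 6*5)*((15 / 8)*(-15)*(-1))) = 3956400926685 / 1584128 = 2497526.04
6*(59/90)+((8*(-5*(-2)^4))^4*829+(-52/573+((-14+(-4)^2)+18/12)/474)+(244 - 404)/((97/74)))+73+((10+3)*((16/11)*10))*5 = 44784661924860603869261/321999260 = 139083120640900.24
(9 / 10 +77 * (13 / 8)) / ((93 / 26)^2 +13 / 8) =851929 / 97475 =8.74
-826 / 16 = -413 / 8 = -51.62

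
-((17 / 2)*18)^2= -23409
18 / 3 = 6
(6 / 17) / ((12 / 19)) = 19 / 34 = 0.56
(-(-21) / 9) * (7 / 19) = 49 / 57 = 0.86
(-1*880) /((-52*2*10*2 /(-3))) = -33 /26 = -1.27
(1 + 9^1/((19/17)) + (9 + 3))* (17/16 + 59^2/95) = 286555/361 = 793.78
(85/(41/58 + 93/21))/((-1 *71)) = -6902/29607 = -0.23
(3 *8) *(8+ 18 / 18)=216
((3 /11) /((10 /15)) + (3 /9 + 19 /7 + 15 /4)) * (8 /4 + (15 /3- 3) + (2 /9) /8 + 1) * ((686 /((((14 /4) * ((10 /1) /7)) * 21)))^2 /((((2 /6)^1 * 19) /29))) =11988910213 /1692900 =7081.88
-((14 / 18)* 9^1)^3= -343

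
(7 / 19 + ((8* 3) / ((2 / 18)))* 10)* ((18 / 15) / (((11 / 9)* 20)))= 1108269 / 10450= 106.05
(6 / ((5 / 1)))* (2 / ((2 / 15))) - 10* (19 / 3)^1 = -136 / 3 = -45.33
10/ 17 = 0.59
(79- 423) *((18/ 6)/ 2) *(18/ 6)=-1548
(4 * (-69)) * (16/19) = -4416/19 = -232.42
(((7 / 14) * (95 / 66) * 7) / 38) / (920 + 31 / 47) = 1645 / 11423544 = 0.00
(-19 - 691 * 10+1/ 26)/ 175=-180153/ 4550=-39.59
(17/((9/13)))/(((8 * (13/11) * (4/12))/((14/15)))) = 1309/180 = 7.27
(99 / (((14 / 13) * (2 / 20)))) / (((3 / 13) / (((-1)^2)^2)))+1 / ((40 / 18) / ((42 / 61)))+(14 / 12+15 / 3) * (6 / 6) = 25556257 / 6405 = 3990.05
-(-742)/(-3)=-742/3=-247.33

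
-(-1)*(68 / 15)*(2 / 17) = 8 / 15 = 0.53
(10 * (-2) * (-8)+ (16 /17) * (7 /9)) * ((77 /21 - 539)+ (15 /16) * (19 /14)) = -551612393 /6426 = -85840.71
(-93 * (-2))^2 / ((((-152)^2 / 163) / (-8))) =-1409787 / 722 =-1952.61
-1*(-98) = 98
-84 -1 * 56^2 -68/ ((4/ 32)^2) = -7572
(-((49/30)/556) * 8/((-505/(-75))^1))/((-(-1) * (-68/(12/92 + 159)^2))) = 164096100/126252727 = 1.30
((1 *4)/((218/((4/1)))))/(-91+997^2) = 4/54168531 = 0.00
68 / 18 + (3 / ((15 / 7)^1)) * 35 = 475 / 9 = 52.78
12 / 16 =3 / 4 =0.75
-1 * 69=-69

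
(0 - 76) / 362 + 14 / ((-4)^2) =963 / 1448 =0.67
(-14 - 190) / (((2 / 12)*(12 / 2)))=-204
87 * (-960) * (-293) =24471360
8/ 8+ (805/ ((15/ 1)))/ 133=1.40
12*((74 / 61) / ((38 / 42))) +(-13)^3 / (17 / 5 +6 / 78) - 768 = -362461859 / 261934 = -1383.79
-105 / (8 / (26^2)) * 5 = -88725 / 2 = -44362.50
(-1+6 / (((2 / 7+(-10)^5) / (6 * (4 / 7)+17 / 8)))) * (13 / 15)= -0.87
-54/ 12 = -9/ 2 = -4.50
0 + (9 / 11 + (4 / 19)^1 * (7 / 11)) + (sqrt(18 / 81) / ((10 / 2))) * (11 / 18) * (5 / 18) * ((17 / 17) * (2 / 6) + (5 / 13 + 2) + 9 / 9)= 1595 * sqrt(2) / 37908 + 199 / 209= 1.01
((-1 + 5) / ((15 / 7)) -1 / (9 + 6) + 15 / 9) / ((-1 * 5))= -52 / 75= -0.69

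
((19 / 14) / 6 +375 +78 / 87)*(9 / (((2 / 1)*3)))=916235 / 1624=564.18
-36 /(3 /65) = -780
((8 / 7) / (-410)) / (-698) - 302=-151246128 / 500815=-302.00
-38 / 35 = -1.09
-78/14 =-5.57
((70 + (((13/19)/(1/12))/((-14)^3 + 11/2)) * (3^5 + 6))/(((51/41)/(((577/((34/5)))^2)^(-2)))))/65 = 0.00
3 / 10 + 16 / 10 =19 / 10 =1.90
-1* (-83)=83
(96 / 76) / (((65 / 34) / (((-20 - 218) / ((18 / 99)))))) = -1068144 / 1235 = -864.89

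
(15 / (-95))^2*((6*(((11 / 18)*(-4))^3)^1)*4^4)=-5451776 / 9747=-559.33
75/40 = 1.88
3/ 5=0.60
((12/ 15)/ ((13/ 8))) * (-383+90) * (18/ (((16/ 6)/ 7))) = -443016/ 65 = -6815.63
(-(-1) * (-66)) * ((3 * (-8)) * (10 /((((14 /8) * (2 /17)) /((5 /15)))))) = 25645.71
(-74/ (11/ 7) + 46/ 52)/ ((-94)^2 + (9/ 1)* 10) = -13215/ 2552836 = -0.01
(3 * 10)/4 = 15/2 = 7.50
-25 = -25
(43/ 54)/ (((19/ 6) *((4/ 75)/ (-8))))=-2150/ 57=-37.72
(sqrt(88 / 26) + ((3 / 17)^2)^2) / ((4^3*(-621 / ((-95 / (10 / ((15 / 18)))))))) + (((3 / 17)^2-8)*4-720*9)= -3202355712929 / 491771648 + 95*sqrt(143) / 3100032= -6511.88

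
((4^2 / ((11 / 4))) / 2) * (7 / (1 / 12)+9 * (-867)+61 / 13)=-3209152 / 143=-22441.62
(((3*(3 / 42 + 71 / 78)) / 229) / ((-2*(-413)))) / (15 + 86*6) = 134 / 4570055217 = 0.00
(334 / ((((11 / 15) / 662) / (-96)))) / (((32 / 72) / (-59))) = 42267005280 / 11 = 3842455025.45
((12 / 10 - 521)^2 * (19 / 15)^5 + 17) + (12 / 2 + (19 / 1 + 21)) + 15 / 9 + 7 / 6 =881082.77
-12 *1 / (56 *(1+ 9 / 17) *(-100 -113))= 0.00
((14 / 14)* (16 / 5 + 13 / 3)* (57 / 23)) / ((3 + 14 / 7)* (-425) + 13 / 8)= -17176 / 1953505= -0.01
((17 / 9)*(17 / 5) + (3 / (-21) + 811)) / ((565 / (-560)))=-4119088 / 5085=-810.05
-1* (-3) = 3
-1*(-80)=80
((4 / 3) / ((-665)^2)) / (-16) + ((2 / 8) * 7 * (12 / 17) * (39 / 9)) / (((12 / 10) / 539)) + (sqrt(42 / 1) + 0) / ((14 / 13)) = 13 * sqrt(42) / 14 + 72302313411 / 30071300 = 2410.38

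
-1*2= -2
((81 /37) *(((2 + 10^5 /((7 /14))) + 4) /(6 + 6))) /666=300009 /5476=54.79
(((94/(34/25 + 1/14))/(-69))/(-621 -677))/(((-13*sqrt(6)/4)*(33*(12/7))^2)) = -403025*sqrt(6)/34302557496636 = -0.00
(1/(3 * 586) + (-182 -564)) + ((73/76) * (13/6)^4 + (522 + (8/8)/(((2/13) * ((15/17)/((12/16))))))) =-28470670199/144296640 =-197.31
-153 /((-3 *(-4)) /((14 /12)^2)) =-833 /48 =-17.35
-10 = -10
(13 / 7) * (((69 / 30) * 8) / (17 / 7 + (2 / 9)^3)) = 871884 / 62245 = 14.01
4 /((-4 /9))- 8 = -17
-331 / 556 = -0.60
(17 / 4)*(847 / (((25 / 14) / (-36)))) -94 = -1816624 / 25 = -72664.96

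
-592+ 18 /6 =-589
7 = 7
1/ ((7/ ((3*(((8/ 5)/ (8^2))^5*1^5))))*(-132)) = -1/ 31539200000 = -0.00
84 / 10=42 / 5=8.40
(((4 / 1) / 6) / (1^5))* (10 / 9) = 20 / 27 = 0.74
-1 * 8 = -8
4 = 4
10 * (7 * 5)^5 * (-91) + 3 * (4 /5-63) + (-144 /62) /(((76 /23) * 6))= -140755999456132 /2945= -47794906436.72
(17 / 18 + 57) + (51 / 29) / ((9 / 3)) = 30553 / 522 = 58.53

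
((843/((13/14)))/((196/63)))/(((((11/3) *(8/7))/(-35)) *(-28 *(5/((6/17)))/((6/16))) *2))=1433943/1244672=1.15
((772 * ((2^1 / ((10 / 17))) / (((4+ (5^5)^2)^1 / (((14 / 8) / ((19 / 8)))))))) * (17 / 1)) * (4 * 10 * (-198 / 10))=-2473821504 / 927734755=-2.67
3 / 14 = 0.21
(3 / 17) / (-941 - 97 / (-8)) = -8 / 42109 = -0.00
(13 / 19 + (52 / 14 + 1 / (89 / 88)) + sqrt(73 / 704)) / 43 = sqrt(803) / 3784 + 1483 / 11837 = 0.13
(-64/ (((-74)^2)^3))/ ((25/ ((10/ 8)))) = -1/ 51314528180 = -0.00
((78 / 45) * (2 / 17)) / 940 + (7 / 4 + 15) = 4015027 / 239700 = 16.75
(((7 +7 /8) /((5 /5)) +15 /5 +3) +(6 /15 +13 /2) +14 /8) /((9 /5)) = 901 /72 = 12.51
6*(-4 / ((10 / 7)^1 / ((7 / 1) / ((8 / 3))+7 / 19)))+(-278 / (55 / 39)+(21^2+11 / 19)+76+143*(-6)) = -1228581 / 2090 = -587.84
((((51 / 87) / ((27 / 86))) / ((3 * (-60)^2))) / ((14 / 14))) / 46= 0.00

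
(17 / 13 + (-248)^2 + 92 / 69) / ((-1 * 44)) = -218069 / 156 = -1397.88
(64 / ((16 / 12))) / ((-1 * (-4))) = 12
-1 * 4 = -4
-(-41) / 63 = 41 / 63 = 0.65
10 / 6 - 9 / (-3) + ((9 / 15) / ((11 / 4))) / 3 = 782 / 165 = 4.74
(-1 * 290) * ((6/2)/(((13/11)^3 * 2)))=-578985/2197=-263.53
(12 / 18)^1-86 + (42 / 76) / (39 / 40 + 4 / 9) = -353452 / 4161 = -84.94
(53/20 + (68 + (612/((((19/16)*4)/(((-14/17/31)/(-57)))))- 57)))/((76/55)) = 33754413/3402064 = 9.92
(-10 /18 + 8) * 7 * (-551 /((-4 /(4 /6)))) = 258419 /54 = 4785.54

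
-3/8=-0.38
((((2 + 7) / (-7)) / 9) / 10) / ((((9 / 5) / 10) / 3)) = -5 / 21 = -0.24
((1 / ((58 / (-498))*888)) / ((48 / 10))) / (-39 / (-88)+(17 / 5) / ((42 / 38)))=-159775 / 279143096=-0.00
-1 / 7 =-0.14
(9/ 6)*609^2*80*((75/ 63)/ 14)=3784500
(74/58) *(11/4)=407/116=3.51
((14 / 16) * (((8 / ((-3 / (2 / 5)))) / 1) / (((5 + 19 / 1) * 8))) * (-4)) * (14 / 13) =49 / 2340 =0.02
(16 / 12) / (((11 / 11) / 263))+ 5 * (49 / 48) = 17077 / 48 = 355.77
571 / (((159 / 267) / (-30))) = -28765.47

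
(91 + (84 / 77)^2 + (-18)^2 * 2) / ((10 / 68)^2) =103534828 / 3025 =34226.39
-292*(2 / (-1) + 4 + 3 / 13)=-8468 / 13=-651.38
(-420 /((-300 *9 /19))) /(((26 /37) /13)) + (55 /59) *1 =295289 /5310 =55.61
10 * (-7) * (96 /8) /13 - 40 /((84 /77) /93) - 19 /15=-677797 /195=-3475.88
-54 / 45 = -6 / 5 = -1.20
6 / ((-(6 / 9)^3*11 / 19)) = -1539 / 44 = -34.98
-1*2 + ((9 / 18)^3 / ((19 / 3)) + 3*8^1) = 3347 / 152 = 22.02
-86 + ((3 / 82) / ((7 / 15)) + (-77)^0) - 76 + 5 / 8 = -368041 / 2296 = -160.30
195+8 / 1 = 203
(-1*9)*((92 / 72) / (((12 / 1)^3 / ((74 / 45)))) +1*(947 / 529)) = -663198659 / 41135040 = -16.12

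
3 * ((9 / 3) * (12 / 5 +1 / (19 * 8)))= 16461 / 760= 21.66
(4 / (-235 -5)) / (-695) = 1 / 41700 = 0.00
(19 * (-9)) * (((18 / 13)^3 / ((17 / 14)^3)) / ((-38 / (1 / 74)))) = 36006768 / 399372857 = 0.09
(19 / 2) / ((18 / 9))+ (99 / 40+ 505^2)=10201289 / 40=255032.22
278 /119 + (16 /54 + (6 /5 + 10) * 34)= 6159842 /16065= 383.43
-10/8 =-5/4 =-1.25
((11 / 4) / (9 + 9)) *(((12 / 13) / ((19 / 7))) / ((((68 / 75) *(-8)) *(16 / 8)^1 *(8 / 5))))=-9625 / 4299776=-0.00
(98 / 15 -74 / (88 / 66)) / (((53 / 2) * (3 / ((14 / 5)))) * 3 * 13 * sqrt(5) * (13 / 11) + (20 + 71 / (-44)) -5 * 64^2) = 0.00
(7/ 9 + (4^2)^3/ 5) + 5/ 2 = 74023/ 90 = 822.48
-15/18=-5/6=-0.83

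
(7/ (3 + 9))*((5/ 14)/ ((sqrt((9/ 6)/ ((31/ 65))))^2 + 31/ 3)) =155/ 10028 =0.02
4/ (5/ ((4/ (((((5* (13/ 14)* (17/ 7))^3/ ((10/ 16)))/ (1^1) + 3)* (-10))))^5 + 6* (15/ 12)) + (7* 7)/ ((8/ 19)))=33754662127266727590677585916296312322820376032/ 987675478286377477106509156053178914072327315181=0.03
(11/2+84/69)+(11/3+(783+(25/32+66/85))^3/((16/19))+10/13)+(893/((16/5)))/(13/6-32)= 29646982020779789946561181/51697812701184000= 573466854.24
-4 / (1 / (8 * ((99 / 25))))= -3168 / 25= -126.72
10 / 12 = 5 / 6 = 0.83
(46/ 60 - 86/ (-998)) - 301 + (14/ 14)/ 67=-300.13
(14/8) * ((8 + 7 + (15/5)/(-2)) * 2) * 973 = 183897/4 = 45974.25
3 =3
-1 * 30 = -30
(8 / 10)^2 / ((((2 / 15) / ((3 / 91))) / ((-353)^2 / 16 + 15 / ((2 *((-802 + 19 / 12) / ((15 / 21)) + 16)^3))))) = 1232.40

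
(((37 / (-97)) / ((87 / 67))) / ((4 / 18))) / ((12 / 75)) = -8.26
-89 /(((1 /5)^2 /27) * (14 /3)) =-180225 /14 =-12873.21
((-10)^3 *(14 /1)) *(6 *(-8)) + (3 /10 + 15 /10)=3360009 /5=672001.80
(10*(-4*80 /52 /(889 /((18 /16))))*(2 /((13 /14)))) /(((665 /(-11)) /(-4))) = -31680 /2854579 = -0.01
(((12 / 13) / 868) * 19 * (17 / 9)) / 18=323 / 152334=0.00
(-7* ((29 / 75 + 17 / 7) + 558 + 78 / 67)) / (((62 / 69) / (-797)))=181180176103 / 51925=3489266.75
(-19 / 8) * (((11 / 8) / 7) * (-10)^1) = 4.67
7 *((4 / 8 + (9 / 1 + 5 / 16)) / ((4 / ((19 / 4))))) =20881 / 256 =81.57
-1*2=-2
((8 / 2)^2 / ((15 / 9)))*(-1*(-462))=22176 / 5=4435.20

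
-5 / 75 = -1 / 15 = -0.07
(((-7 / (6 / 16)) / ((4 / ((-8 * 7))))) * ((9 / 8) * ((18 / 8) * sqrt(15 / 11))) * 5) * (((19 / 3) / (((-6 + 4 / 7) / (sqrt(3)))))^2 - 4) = 321.86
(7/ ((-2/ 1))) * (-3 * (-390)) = -4095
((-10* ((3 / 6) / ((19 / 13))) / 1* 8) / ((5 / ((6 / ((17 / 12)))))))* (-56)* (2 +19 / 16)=78624 / 19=4138.11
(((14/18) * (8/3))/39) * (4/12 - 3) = -448/3159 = -0.14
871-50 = 821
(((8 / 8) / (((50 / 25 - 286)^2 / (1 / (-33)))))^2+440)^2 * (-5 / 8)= -121000.00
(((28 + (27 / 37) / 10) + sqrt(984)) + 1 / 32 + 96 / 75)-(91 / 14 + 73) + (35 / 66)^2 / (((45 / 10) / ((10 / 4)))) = -14493743027 / 290109600 + 2 *sqrt(246) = -18.59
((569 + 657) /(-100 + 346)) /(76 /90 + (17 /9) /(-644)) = 1973860 /333289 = 5.92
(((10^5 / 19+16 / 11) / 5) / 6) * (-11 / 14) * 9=-825228 / 665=-1240.94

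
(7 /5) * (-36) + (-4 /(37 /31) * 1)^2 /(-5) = -360364 /6845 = -52.65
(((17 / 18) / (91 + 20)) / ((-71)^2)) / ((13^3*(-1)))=-17 / 22128003846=-0.00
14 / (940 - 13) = 0.02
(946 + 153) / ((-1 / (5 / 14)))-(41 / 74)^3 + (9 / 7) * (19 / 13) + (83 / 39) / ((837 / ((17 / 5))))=-390.78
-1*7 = -7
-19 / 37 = -0.51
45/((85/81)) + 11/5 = 3832/85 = 45.08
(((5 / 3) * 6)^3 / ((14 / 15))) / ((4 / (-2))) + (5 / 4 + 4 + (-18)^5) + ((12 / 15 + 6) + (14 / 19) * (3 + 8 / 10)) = -264612441 / 140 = -1890088.86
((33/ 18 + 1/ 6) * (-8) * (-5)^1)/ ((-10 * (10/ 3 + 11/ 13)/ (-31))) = 9672/ 163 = 59.34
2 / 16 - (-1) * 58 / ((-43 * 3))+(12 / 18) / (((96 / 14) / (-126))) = -12977 / 1032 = -12.57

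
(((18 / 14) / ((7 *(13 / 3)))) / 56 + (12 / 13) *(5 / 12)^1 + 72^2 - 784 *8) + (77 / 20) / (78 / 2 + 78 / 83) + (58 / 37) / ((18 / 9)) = -1828785637513 / 1682826600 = -1086.73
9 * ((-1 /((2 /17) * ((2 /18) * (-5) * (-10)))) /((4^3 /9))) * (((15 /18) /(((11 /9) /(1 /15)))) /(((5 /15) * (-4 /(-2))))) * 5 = -37179 /56320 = -0.66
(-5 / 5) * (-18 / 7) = 18 / 7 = 2.57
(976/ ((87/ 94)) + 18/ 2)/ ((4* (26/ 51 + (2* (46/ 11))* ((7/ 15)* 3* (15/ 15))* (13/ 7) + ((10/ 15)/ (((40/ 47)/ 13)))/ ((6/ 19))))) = 519076470/ 106404103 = 4.88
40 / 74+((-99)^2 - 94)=359179 / 37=9707.54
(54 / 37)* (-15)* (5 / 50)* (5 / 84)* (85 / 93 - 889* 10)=37200825 / 32116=1158.33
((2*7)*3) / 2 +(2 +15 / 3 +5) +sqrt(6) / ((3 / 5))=37.08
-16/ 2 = -8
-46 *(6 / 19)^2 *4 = -18.35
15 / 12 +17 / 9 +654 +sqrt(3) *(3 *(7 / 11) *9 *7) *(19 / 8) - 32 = 25137 *sqrt(3) / 88 +22505 / 36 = 1119.90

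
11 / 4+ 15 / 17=247 / 68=3.63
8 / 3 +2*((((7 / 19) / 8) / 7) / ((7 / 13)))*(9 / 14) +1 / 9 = 187253 / 67032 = 2.79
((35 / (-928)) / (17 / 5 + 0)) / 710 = -35 / 2240192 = -0.00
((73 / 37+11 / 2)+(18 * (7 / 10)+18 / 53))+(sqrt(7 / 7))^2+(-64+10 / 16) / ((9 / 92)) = -18426166 / 29415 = -626.42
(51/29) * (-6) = -306/29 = -10.55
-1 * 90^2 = -8100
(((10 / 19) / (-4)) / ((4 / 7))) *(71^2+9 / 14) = -352915 / 304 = -1160.90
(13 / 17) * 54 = 702 / 17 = 41.29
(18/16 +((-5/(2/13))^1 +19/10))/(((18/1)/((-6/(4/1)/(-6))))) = -0.41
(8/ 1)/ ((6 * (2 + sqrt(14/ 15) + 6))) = 80/ 473 - 2 * sqrt(210)/ 1419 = 0.15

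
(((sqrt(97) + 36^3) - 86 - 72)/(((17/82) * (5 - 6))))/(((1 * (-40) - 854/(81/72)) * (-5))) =-8578881/152830 - 369 * sqrt(97)/305660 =-56.15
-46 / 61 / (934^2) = -23 / 26606858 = -0.00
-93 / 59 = -1.58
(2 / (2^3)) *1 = 1 / 4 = 0.25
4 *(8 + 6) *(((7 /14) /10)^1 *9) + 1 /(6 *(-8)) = 6043 /240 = 25.18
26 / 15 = 1.73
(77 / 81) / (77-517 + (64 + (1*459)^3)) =77 / 7832878443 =0.00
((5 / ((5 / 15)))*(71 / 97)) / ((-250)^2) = 0.00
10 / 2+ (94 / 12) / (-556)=16633 / 3336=4.99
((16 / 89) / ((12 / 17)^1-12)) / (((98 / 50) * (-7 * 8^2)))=0.00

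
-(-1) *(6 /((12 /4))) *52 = 104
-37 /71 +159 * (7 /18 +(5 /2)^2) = 898913 /852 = 1055.06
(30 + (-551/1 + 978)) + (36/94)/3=457.13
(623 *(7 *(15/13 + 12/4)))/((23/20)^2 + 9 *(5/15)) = 13456800/3211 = 4190.84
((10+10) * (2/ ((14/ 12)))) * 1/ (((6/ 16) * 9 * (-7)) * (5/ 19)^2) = -46208/ 2205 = -20.96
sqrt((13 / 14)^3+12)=5 * sqrt(19670) / 196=3.58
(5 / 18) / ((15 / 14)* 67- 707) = -35 / 80037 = -0.00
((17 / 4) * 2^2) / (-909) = -17 / 909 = -0.02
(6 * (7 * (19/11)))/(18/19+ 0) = 2527/33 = 76.58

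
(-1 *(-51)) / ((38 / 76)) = 102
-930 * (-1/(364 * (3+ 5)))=465/1456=0.32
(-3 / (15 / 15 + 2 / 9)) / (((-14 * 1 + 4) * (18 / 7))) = 21 / 220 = 0.10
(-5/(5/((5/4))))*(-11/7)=55/28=1.96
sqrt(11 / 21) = sqrt(231) / 21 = 0.72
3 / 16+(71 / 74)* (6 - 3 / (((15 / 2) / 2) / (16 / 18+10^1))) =-64301 / 26640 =-2.41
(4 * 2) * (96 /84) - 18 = -62 /7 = -8.86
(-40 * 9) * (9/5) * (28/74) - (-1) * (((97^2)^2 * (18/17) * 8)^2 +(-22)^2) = 6013129851481027095556/10693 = 562342640183393537.41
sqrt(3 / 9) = sqrt(3) / 3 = 0.58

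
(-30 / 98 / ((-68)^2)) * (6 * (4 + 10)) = -45 / 8092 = -0.01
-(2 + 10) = -12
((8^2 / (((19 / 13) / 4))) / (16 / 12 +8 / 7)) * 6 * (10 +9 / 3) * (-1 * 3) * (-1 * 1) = 314496 / 19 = 16552.42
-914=-914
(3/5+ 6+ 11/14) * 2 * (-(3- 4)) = 517/35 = 14.77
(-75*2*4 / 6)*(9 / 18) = -50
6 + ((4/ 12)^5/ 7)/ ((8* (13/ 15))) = 353813/ 58968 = 6.00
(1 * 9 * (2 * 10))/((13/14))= 2520/13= 193.85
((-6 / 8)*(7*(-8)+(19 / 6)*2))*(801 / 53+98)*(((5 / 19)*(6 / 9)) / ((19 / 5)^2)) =111656875 / 2181162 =51.19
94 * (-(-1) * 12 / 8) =141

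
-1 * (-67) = 67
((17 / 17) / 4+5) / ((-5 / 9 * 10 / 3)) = -567 / 200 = -2.84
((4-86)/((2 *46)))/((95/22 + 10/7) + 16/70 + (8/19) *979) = -299915/140715357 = -0.00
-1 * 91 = -91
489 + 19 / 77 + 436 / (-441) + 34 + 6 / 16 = 20282345 / 38808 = 522.63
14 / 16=7 / 8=0.88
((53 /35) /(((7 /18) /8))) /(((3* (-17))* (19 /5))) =-2544 /15827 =-0.16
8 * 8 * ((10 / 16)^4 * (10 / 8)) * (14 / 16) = 21875 / 2048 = 10.68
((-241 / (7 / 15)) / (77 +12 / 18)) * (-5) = 54225 / 1631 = 33.25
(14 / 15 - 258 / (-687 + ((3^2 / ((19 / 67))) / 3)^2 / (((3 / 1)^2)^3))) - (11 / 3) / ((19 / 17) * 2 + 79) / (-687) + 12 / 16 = 1177025836463273 / 571641262507980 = 2.06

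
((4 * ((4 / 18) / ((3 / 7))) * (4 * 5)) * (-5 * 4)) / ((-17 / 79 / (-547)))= -967971200 / 459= -2108869.72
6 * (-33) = -198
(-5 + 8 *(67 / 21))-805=-16474 / 21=-784.48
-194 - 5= -199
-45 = -45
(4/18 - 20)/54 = -0.37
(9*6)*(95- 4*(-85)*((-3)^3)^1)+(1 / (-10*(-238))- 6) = -1167618479 / 2380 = -490596.00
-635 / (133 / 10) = -6350 / 133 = -47.74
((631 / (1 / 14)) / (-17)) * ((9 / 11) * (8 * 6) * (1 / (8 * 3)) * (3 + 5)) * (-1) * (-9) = -11448864 / 187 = -61223.87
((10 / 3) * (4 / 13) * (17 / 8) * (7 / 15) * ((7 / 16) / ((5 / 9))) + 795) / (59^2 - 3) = 827633 / 3617120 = 0.23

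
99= 99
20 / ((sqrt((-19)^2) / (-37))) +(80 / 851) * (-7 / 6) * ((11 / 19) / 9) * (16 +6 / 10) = -17054108 / 436563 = -39.06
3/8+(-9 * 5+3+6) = -285/8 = -35.62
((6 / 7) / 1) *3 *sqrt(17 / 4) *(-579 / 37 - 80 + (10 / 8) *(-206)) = -235197 *sqrt(17) / 518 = -1872.09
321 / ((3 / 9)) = 963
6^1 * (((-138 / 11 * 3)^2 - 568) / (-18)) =-102668 / 363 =-282.83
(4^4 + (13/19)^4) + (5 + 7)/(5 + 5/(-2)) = 170081389/651605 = 261.02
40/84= 10/21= 0.48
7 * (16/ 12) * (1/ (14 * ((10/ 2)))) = 2/ 15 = 0.13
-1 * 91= -91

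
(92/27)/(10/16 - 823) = -736/177633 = -0.00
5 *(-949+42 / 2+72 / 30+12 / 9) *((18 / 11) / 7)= -83184 / 77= -1080.31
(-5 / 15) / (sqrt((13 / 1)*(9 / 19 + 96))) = -0.01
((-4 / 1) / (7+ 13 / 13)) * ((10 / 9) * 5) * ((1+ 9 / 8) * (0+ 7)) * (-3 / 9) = 2975 / 216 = 13.77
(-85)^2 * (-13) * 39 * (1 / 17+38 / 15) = -9495265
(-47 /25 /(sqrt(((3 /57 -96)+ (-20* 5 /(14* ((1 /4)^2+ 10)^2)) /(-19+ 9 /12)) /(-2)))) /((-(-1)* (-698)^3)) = 7567* sqrt(52095931930826) /68426896956911575800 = 0.00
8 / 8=1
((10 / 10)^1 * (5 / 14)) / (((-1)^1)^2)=5 / 14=0.36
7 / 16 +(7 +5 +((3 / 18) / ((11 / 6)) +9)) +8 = 5197 / 176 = 29.53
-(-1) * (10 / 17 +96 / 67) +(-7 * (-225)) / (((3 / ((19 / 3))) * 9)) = 3807893 / 10251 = 371.47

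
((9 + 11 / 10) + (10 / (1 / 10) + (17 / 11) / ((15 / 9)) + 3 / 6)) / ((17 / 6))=36804 / 935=39.36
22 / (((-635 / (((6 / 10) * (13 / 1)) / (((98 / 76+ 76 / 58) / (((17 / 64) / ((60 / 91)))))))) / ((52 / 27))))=-1584606023 / 19648170000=-0.08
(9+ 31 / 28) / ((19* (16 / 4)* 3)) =283 / 6384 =0.04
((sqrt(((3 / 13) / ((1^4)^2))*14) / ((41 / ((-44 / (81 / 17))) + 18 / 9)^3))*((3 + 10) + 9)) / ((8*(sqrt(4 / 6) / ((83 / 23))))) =-286574032272*sqrt(91) / 1817438796875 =-1.50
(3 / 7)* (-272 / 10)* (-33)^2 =-444312 / 35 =-12694.63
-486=-486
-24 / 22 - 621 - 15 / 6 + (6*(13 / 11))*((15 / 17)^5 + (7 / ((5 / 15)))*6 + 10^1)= 10731893575 / 31236854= 343.57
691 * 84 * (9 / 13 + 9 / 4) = 2220183 / 13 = 170783.31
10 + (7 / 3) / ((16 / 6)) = 87 / 8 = 10.88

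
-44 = -44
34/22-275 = -3008/11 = -273.45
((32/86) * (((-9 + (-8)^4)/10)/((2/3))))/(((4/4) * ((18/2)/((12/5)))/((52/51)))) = 3400384/54825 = 62.02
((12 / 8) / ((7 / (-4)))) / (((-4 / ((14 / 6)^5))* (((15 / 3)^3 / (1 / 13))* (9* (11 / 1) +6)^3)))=7 / 888468750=0.00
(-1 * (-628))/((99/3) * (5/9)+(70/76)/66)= 1575024/46015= 34.23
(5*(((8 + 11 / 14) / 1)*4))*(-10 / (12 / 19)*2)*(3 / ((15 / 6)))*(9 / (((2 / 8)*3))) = -560880 / 7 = -80125.71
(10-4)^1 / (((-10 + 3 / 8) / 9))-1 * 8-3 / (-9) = -3067 / 231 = -13.28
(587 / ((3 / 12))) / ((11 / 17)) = 39916 / 11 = 3628.73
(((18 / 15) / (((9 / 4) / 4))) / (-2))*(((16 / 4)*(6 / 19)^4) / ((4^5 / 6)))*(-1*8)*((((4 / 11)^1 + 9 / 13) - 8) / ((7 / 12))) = -15443136 / 652256605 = -0.02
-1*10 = -10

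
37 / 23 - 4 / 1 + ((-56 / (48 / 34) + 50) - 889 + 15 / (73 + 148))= -13434218 / 15249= -880.99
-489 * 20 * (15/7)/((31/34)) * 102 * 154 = -11192623200/31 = -361052361.29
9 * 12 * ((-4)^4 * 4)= 110592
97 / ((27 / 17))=1649 / 27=61.07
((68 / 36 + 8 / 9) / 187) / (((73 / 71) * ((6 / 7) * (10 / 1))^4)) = 170471 / 63690105600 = 0.00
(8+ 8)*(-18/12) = -24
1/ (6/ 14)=7/ 3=2.33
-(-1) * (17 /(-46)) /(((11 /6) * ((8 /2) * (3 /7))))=-119 /1012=-0.12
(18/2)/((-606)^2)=1/40804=0.00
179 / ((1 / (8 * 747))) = 1069704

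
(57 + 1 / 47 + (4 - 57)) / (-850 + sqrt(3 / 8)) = -0.00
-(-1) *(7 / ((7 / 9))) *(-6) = -54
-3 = -3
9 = 9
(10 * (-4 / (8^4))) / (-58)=5 / 29696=0.00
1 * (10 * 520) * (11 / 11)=5200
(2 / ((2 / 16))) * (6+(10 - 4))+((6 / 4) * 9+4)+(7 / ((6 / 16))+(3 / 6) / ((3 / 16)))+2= 1397 / 6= 232.83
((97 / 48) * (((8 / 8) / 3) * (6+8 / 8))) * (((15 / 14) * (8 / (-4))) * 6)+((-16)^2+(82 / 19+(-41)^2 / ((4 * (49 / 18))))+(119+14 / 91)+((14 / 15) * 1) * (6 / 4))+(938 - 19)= 674680373 / 484120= 1393.62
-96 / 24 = -4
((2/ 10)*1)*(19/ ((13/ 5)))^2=1805/ 169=10.68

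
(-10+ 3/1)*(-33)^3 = 251559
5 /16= 0.31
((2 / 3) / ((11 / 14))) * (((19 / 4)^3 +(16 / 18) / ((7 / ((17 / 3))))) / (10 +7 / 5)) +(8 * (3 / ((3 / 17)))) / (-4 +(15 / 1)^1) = 16571867 / 812592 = 20.39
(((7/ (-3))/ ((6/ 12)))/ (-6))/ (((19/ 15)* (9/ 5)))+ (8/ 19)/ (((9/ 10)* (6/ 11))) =205/ 171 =1.20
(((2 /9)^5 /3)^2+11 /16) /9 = 345191672083 /4518872583696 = 0.08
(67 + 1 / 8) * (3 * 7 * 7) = 78939 / 8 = 9867.38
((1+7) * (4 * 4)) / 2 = 64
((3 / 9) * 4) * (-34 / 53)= -136 / 159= -0.86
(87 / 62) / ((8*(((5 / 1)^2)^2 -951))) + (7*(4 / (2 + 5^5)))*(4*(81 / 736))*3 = 131265321 / 11629338016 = 0.01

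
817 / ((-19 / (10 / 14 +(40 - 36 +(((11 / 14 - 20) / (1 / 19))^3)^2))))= -766485143163715677877435 / 7529536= -101797128423811995.57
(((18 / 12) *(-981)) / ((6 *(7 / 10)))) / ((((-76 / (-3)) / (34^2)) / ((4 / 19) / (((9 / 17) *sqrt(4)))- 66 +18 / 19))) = 2620095675 / 2527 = 1036840.39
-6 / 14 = -3 / 7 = -0.43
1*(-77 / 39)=-77 / 39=-1.97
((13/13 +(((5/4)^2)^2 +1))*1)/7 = 0.63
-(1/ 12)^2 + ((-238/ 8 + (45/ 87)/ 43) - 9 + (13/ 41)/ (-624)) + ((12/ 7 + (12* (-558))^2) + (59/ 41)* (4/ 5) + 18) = 1444180831811807/ 32210010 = 44836398.12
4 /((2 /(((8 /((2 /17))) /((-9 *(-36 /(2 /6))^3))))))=17 /1417176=0.00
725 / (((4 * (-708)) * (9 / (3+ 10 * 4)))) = -31175 / 25488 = -1.22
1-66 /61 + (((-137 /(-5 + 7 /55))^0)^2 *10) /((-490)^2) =-119989 /1464610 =-0.08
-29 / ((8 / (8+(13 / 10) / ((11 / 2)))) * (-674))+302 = 89574257 / 296560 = 302.04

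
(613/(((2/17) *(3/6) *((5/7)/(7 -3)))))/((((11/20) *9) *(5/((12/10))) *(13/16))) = 37348864/10725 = 3482.41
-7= -7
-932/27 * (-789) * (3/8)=61279/6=10213.17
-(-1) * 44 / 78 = 0.56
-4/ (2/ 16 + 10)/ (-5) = 32/ 405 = 0.08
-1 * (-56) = 56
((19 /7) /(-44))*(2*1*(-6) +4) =38 /77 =0.49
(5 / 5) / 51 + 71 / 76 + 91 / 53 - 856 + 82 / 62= -5425806493 / 6368268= -852.01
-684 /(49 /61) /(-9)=4636 /49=94.61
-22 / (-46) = 0.48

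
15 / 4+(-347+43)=-1201 / 4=-300.25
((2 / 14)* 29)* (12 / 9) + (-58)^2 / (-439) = -2.14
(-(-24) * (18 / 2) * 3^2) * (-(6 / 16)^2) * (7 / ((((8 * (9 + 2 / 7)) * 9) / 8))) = -11907 / 520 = -22.90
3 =3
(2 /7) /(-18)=-1 /63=-0.02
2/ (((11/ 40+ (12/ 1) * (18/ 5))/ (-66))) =-5280/ 1739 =-3.04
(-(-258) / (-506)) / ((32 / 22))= -129 / 368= -0.35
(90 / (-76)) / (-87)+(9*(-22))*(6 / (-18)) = 72747 / 1102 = 66.01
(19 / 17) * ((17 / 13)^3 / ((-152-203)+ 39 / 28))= -153748 / 21752497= -0.01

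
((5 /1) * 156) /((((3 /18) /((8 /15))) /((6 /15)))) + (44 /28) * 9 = 35439 /35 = 1012.54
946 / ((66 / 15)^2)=1075 / 22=48.86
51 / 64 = 0.80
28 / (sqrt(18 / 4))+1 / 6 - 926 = -5555 / 6+28 *sqrt(2) / 3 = -912.63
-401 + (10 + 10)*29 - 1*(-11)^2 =58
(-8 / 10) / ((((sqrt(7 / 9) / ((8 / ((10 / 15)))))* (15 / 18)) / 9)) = -7776* sqrt(7) / 175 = -117.56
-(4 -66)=62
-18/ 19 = -0.95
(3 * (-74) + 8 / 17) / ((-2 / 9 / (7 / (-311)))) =-118629 / 5287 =-22.44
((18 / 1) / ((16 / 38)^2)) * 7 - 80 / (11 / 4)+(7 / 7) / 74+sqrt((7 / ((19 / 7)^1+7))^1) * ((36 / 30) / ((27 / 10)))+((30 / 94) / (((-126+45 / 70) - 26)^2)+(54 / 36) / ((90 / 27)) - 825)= -142.53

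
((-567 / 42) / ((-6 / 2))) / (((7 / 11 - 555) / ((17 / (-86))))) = 1683 / 1048856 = 0.00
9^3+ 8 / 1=737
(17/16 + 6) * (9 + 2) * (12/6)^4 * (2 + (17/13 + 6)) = 150403/13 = 11569.46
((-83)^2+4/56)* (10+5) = 1446705/14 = 103336.07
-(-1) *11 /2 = 11 /2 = 5.50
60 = 60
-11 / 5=-2.20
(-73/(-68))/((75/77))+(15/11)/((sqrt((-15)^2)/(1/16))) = 1.11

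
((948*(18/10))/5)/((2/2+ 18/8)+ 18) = 34128/2125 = 16.06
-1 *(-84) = 84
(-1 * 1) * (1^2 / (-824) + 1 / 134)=-345 / 55208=-0.01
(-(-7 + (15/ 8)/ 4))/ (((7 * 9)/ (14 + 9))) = 4807/ 2016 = 2.38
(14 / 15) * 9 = 42 / 5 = 8.40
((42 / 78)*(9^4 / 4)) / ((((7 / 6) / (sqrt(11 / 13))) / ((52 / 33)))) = 13122*sqrt(143) / 143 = 1097.32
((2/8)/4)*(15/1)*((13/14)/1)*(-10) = -8.71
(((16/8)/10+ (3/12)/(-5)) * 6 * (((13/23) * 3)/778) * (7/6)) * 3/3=819/357880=0.00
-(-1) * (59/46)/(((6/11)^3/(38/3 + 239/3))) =21752533/29808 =729.75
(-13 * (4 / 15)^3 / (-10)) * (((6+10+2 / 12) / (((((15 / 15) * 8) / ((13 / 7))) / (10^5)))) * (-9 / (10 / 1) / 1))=-524576 / 63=-8326.60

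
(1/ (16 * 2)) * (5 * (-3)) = -0.47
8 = 8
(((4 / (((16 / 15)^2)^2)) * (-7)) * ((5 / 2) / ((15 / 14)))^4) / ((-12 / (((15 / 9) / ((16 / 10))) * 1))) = 262609375 / 4718592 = 55.65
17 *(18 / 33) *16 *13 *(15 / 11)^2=4773600 / 1331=3586.48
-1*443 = -443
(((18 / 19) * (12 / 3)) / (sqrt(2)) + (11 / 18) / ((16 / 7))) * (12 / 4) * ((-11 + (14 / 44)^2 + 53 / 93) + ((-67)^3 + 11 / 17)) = -2071372132899 * sqrt(2) / 1211573 - 1611067214477 / 6678144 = -2659062.39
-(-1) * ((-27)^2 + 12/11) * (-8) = -64248/11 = -5840.73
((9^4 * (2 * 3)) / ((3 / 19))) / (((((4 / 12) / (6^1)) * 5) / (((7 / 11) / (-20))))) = -7853517 / 275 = -28558.24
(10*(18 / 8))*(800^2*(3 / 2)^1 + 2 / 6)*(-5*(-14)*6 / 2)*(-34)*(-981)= 151293796532550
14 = 14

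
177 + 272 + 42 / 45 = 449.93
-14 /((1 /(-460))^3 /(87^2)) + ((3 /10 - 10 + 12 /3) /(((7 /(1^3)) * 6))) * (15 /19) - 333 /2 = 10314306575833.39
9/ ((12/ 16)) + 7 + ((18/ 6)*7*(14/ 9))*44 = 1456.33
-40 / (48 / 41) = -205 / 6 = -34.17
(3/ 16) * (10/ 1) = 15/ 8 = 1.88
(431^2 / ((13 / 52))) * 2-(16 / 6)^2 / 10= 66873928 / 45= 1486087.29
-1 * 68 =-68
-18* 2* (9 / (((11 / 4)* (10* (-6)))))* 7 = 756 / 55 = 13.75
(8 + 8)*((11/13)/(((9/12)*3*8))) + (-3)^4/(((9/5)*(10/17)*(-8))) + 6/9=-15245/1872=-8.14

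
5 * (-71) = -355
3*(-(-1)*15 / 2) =45 / 2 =22.50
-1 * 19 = -19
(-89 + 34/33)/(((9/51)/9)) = -49351/11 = -4486.45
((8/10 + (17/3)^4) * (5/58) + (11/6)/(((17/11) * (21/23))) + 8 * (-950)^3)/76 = -1917303103770043/21244356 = -90249998.81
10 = 10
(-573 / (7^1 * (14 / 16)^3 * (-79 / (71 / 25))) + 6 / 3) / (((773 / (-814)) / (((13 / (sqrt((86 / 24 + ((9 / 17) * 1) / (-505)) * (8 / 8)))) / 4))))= -160389500986 * sqrt(9504805485) / 1352759003768725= -11.56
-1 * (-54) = 54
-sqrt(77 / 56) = -sqrt(22) / 4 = -1.17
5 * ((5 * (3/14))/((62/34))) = 1275/434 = 2.94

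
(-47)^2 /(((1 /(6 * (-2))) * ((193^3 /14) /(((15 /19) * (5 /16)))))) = -0.01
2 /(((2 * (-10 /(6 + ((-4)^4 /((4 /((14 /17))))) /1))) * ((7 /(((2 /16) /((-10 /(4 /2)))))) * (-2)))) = -499 /47600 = -0.01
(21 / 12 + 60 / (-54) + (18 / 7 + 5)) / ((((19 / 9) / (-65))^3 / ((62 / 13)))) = -109749846375 / 96026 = -1142918.03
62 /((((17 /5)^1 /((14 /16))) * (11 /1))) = 1085 /748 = 1.45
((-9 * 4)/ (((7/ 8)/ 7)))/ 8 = -36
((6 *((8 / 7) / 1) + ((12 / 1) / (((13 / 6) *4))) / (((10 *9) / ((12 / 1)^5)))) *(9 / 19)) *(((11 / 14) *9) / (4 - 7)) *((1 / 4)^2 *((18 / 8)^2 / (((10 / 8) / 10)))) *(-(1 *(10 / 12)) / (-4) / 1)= -874544121 / 387296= -2258.08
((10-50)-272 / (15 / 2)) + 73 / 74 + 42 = -36941 / 1110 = -33.28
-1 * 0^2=0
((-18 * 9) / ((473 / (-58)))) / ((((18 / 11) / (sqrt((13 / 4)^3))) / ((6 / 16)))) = 10179 * sqrt(13) / 1376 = 26.67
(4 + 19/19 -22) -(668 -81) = -604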